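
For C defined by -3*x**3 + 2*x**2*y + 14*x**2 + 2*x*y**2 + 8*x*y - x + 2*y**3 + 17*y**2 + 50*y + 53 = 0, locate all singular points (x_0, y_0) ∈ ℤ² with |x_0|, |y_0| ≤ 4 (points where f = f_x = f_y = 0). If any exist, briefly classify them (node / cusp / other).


Singular points: {(1, -3)}; classification: node.

Compute partial derivatives:
  f_x = -9*x**2 + 4*x*y + 28*x + 2*y**2 + 8*y - 1.
  f_y = 2*x**2 + 4*x*y + 8*x + 6*y**2 + 34*y + 50.
Scan x_0 ∈ {−4, ..., 4}. For each x_0, f_y(x_0, y) is a polynomial in y; find its integer roots y ∈ {−4, ..., 4}, then test f_x and f at those candidates.
  x = -4: f_y(-4, y) = 6*y**2 + 18*y + 50; no integer root y with |y| ≤ 4.
  x = -3: f_y(-3, y) = 6*y**2 + 22*y + 44; no integer root y with |y| ≤ 4.
  x = -2: f_y(-2, y) = 6*y**2 + 26*y + 42; no integer root y with |y| ≤ 4.
  x = -1: f_y(-1, y) = 6*y**2 + 30*y + 44; no integer root y with |y| ≤ 4.
  x = 0: f_y(0, y) = 6*y**2 + 34*y + 50; no integer root y with |y| ≤ 4.
  x = 1: f_y(1, y) = 6*y**2 + 38*y + 60; vanishes at y ∈ {-3}. (1, -3): f_x = 0, f = 0 — SINGULAR.
  x = 2: f_y(2, y) = 6*y**2 + 42*y + 74; no integer root y with |y| ≤ 4.
  x = 3: f_y(3, y) = 6*y**2 + 46*y + 92; no integer root y with |y| ≤ 4.
  x = 4: f_y(4, y) = 6*y**2 + 50*y + 114; no integer root y with |y| ≤ 4.
Only singular point on the grid: (1, -3).
Classify: substitute x = 1 + u, y = -3 + v and expand: f = -3*u**3 + 2*u**2*v - u**2 + 2*u*v**2 + 2*v**3 + v**2.
No constant or linear terms (consistent with a singular point). Quadratic part: -u**2 + v**2. Cubic part: -3*u**3 + 2*u**2*v + 2*u*v**2 + 2*v**3.
The quadratic part v**2 - u**2 = (v − u)(v + u) splits into two distinct linear factors, so there are two distinct tangent lines y − -3 = ±(x − 1) — this is a node (ordinary double point).
Classification: node.


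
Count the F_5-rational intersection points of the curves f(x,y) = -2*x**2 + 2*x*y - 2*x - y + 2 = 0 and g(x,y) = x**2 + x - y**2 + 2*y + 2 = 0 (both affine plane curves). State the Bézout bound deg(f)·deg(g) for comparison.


Common zeros: ∅; count = 0; Bézout bound = 4.

deg(f) = 2, deg(g) = 2, so Bézout bound = 4.
Scan x ∈ F_5. For each x, list the y ∈ F_5 with f(x, y) ≡ 0 and those with g(x, y) ≡ 0 (mod 5); the common zeros in that column are the intersection.
  x = 0: f ≡ 0 at y ∈ {2}; g ≡ 0 at y ∈ ∅; common: ∅.
  x = 1: f ≡ 0 at y ∈ {2}; g ≡ 0 at y ∈ {1}; common: ∅.
  x = 2: f ≡ 0 at y ∈ {0}; g ≡ 0 at y ∈ {3, 4}; common: ∅.
  x = 3: f ≡ 0 at y ∈ ∅; g ≡ 0 at y ∈ {1}; common: ∅.
  x = 4: f ≡ 0 at y ∈ {4}; g ≡ 0 at y ∈ ∅; common: ∅.
Collecting: common zeros = ∅, so the count is 0.
Comparison with the Bézout bound: 0 ≤ 4 = deg(f)·deg(g), as expected for curves with no common component (the affine F_5-count falls short of the bound because intersections may lie at infinity, over extension fields, or carry multiplicity).


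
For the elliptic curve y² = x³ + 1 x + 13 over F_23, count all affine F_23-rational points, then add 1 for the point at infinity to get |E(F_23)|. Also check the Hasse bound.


Affine points = {(0, 6), (0, 17), (2, 0), (4, 9), (4, 14), (7, 8), (7, 15), (8, 2), (8, 21), (16, 10), (16, 13), (20, 11), (20, 12), (21, 7), (21, 16)}; affine count = 15; |E(F_23)| = 16.

Discriminant check: Δ ∝ 4a³ + 27b² = 4·1³ + 27·13² = 4·1 + 27·169 ≡ 13 (mod 23). Nonzero ⇒ E is nonsingular.
For each x ∈ F_23, compute rhs = x³ + 1·x + 13 mod 23, then count y ∈ F_23 with y² ≡ rhs.
  x = 0: rhs = 13, matching y values: 6, 17 (2 points).
  x = 1: rhs = 15, matching y values: none (0 points).
  x = 2: rhs = 0, matching y values: 0 (1 points).
  x = 3: rhs = 20, matching y values: none (0 points).
  x = 4: rhs = 12, matching y values: 9, 14 (2 points).
  x = 5: rhs = 5, matching y values: none (0 points).
  x = 6: rhs = 5, matching y values: none (0 points).
  x = 7: rhs = 18, matching y values: 8, 15 (2 points).
  x = 8: rhs = 4, matching y values: 2, 21 (2 points).
  x = 9: rhs = 15, matching y values: none (0 points).
  x = 10: rhs = 11, matching y values: none (0 points).
  x = 11: rhs = 21, matching y values: none (0 points).
  x = 12: rhs = 5, matching y values: none (0 points).
  x = 13: rhs = 15, matching y values: none (0 points).
  x = 14: rhs = 11, matching y values: none (0 points).
  x = 15: rhs = 22, matching y values: none (0 points).
  x = 16: rhs = 8, matching y values: 10, 13 (2 points).
  x = 17: rhs = 21, matching y values: none (0 points).
  x = 18: rhs = 21, matching y values: none (0 points).
  x = 19: rhs = 14, matching y values: none (0 points).
  x = 20: rhs = 6, matching y values: 11, 12 (2 points).
  x = 21: rhs = 3, matching y values: 7, 16 (2 points).
  x = 22: rhs = 11, matching y values: none (0 points).
Total affine count: 15.
Full point count |E(F_23)| = 15 + 1 = 16.
Hasse bound: |16 − (23+1)| = |-8| = 8 ≤ 2√23 ≈ 9.5917 ✓.


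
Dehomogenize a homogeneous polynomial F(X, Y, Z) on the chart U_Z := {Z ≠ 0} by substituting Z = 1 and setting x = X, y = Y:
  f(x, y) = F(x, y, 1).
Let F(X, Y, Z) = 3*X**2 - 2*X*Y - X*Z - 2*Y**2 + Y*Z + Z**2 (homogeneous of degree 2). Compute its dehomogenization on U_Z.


f(x, y) = 3*x**2 - 2*x*y - x - 2*y**2 + y + 1

On U_Z we set Z = 1. Each monomial c·X^i·Y^j·Z^k in F becomes c·x^i·y^j·1^k = c·x^i·y^j.
Substituting Z = 1: F(X, Y, 1) = 3*x**2 - 2*x*y - x - 2*y**2 + y + 1.
Note: deg(f) ≤ deg(F) = 2; strict inequality happens when F is divisible by Z (lost terms).


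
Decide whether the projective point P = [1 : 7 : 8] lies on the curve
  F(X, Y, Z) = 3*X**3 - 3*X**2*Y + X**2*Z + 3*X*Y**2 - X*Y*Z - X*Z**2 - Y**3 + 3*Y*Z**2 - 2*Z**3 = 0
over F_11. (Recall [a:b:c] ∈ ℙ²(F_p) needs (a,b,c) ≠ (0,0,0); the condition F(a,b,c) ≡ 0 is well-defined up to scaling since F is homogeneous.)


F(1,7,8) ≡ 5 (mod 11); P is NOT on the curve.

Evaluate F(1, 7, 8) term-by-term (mod 11).
  3*X**3 ↦ 3·1·1·1 = 3
  -3*X**2*Y ↦ -3·1·7·1 = -21
  X**2*Z ↦ 1·1·1·8 = 8
  3*X*Y**2 ↦ 3·1·49·1 = 147
  -X*Y*Z ↦ -1·1·7·8 = -56
  -X*Z**2 ↦ -1·1·1·64 = -64
  -Y**3 ↦ -1·1·343·1 = -343
  3*Y*Z**2 ↦ 3·1·7·64 = 1344
  -2*Z**3 ↦ -2·1·1·512 = -1024
Sum: F(1, 7, 8) = (3) + (-21) + (8) + (147) + (-56) + (-64) + (-343) + (1344) + (-1024) = -6.
Reducing mod 11: -6 ≡ 5 (mod 11).
Since F(a, b, c) ≡ 5 ≠ 0 (mod 11), P does NOT lie on the curve.


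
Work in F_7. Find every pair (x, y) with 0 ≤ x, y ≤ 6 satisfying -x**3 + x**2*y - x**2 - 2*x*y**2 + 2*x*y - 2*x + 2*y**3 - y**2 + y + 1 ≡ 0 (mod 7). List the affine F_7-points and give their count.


Affine F_7-points: {(0, 3), (0, 5), (1, 1), (2, 3), (3, 2), (4, 5), (5, 4), (6, 4)}; count = 8.

For each of the 49 pairs (x, y) ∈ F_7², evaluate f(x, y) mod 7. Record the zeros.
  x = 0: [0↦1, 1↦3, 2↦1, 3↦0, 4↦5, 5↦0, 6↦4]  zeros at y ∈ {3, 5}
  x = 1: [0↦4, 1↦0, 2↦2, 3↦1, 4↦2, 5↦3, 6↦2]  zeros at y ∈ {1}
  x = 2: [0↦6, 1↦5, 2↦6, 3↦0, 4↦6, 5↦1, 6↦4]  zeros at y ∈ {3}
  x = 3: [0↦1, 1↦5, 2↦0, 3↦5, 4↦4, 5↦2, 6↦4]  zeros at y ∈ {2}
  x = 4: [0↦4, 1↦1, 2↦6, 3↦3, 4↦4, 5↦0, 6↦3]  zeros at y ∈ {5}
  x = 5: [0↦2, 1↦1, 2↦4, 3↦2, 4↦0, 5↦3, 6↦2]  zeros at y ∈ {4}
  x = 6: [0↦3, 1↦6, 2↦2, 3↦3, 4↦0, 5↦5, 6↦2]  zeros at y ∈ {4}
Collecting zeros: affine points = {(0, 3), (0, 5), (1, 1), (2, 3), (3, 2), (4, 5), (5, 4), (6, 4)}.
Total count |C(F_7)_aff| = 8.


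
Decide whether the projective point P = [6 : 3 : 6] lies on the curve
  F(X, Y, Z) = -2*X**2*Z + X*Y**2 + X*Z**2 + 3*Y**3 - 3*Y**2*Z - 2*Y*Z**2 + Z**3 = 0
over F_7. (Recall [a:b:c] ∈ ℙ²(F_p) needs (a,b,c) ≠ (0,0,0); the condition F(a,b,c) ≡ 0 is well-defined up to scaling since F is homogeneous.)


F(6,3,6) ≡ 2 (mod 7); P is NOT on the curve.

Evaluate F(6, 3, 6) term-by-term (mod 7).
  -2*X**2*Z ↦ -2·36·1·6 = -432
  X*Y**2 ↦ 1·6·9·1 = 54
  X*Z**2 ↦ 1·6·1·36 = 216
  3*Y**3 ↦ 3·1·27·1 = 81
  -3*Y**2*Z ↦ -3·1·9·6 = -162
  -2*Y*Z**2 ↦ -2·1·3·36 = -216
  Z**3 ↦ 1·1·1·216 = 216
Sum: F(6, 3, 6) = (-432) + (54) + (216) + (81) + (-162) + (-216) + (216) = -243.
Reducing mod 7: -243 ≡ 2 (mod 7).
Since F(a, b, c) ≡ 2 ≠ 0 (mod 7), P does NOT lie on the curve.


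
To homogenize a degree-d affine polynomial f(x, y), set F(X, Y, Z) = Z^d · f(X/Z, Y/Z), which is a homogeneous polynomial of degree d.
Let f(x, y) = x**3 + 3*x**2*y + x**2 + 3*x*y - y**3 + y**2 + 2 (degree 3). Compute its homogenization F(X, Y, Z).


F(X, Y, Z) = X**3 + 3*X**2*Y + X**2*Z + 3*X*Y*Z - Y**3 + Y**2*Z + 2*Z**3

deg(f) = 3.
Substitute x = X/Z, y = Y/Z into f, then multiply by Z^3.
  monomial 1·x^3·y^0 ↦ 1·X^3·Y^0·Z^0.
  monomial 3·x^2·y^1 ↦ 3·X^2·Y^1·Z^0.
  monomial 1·x^2·y^0 ↦ 1·X^2·Y^0·Z^1.
  monomial 3·x^1·y^1 ↦ 3·X^1·Y^1·Z^1.
  monomial -1·x^0·y^3 ↦ -1·X^0·Y^3·Z^0.
  monomial 1·x^0·y^2 ↦ 1·X^0·Y^2·Z^1.
  monomial 2·x^0·y^0 ↦ 2·X^0·Y^0·Z^3.
Collecting: F(X, Y, Z) = X**3 + 3*X**2*Y + X**2*Z + 3*X*Y*Z - Y**3 + Y**2*Z + 2*Z**3.


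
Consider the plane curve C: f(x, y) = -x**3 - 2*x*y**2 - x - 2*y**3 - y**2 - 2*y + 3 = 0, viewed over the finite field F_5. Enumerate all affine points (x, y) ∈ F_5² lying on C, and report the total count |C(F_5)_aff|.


Affine F_5-points: {(3, 2), (3, 3), (3, 4), (4, 0), (4, 4)}; count = 5.

For each of the 25 pairs (x, y) ∈ F_5², evaluate f(x, y) mod 5. Record the zeros.
  x = 0: [0↦3, 1↦3, 2↦4, 3↦4, 4↦1]  zeros at y ∈ ∅
  x = 1: [0↦1, 1↦4, 2↦4, 3↦4, 4↦2]  zeros at y ∈ ∅
  x = 2: [0↦3, 1↦4, 2↦3, 3↦3, 4↦2]  zeros at y ∈ ∅
  x = 3: [0↦3, 1↦2, 2↦0, 3↦0, 4↦0]  zeros at y ∈ {2, 3, 4}
  x = 4: [0↦0, 1↦2, 2↦4, 3↦4, 4↦0]  zeros at y ∈ {0, 4}
Collecting zeros: affine points = {(3, 2), (3, 3), (3, 4), (4, 0), (4, 4)}.
Total count |C(F_5)_aff| = 5.


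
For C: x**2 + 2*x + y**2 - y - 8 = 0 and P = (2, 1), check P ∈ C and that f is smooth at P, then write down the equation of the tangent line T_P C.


Tangent line at P: 6*x + y - 13 = 0.

Step 1: f(2, 1) = 0, so P lies on C.
Step 2: partial derivatives
  f_x(x, y) = 2*x + 2, f_y(x, y) = 2*y - 1.
  f_x(P) = 6, f_y(P) = 1 (gradient nonzero, so P is smooth).
Step 3: tangent line at P: 6·(x − 2) + 1·(y − 1) = 0.
Expanding: 6*x + y - 13 = 0.


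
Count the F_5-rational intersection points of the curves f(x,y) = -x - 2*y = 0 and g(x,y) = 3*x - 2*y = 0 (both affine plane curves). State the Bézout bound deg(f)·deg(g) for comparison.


Common zeros: {(0, 0)}; count = 1; Bézout bound = 1.

deg(f) = 1, deg(g) = 1, so Bézout bound = 1.
Scan x ∈ F_5. For each x, list the y ∈ F_5 with f(x, y) ≡ 0 and those with g(x, y) ≡ 0 (mod 5); the common zeros in that column are the intersection.
  x = 0: f ≡ 0 at y ∈ {0}; g ≡ 0 at y ∈ {0}; common: {0}.
  x = 1: f ≡ 0 at y ∈ {2}; g ≡ 0 at y ∈ {4}; common: ∅.
  x = 2: f ≡ 0 at y ∈ {4}; g ≡ 0 at y ∈ {3}; common: ∅.
  x = 3: f ≡ 0 at y ∈ {1}; g ≡ 0 at y ∈ {2}; common: ∅.
  x = 4: f ≡ 0 at y ∈ {3}; g ≡ 0 at y ∈ {1}; common: ∅.
Collecting: common zeros = {(0, 0)}, so the count is 1.
Comparison with the Bézout bound: 1 ≤ 1 = deg(f)·deg(g), as expected for curves with no common component (the bound is attained).


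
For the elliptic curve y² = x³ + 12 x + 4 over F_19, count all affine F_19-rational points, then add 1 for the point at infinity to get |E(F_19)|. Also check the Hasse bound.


Affine points = {(0, 2), (0, 17), (1, 6), (1, 13), (2, 6), (2, 13), (6, 8), (6, 11), (8, 2), (8, 17), (9, 9), (9, 10), (11, 2), (11, 17), (13, 1), (13, 18), (14, 3), (14, 16), (15, 5), (15, 14), (16, 6), (16, 13)}; affine count = 22; |E(F_19)| = 23.

Discriminant check: Δ ∝ 4a³ + 27b² = 4·12³ + 27·4² = 4·1728 + 27·16 ≡ 10 (mod 19). Nonzero ⇒ E is nonsingular.
For each x ∈ F_19, compute rhs = x³ + 12·x + 4 mod 19, then count y ∈ F_19 with y² ≡ rhs.
  x = 0: rhs = 4, matching y values: 2, 17 (2 points).
  x = 1: rhs = 17, matching y values: 6, 13 (2 points).
  x = 2: rhs = 17, matching y values: 6, 13 (2 points).
  x = 3: rhs = 10, matching y values: none (0 points).
  x = 4: rhs = 2, matching y values: none (0 points).
  x = 5: rhs = 18, matching y values: none (0 points).
  x = 6: rhs = 7, matching y values: 8, 11 (2 points).
  x = 7: rhs = 13, matching y values: none (0 points).
  x = 8: rhs = 4, matching y values: 2, 17 (2 points).
  x = 9: rhs = 5, matching y values: 9, 10 (2 points).
  x = 10: rhs = 3, matching y values: none (0 points).
  x = 11: rhs = 4, matching y values: 2, 17 (2 points).
  x = 12: rhs = 14, matching y values: none (0 points).
  x = 13: rhs = 1, matching y values: 1, 18 (2 points).
  x = 14: rhs = 9, matching y values: 3, 16 (2 points).
  x = 15: rhs = 6, matching y values: 5, 14 (2 points).
  x = 16: rhs = 17, matching y values: 6, 13 (2 points).
  x = 17: rhs = 10, matching y values: none (0 points).
  x = 18: rhs = 10, matching y values: none (0 points).
Total affine count: 22.
Full point count |E(F_19)| = 22 + 1 = 23.
Hasse bound: |23 − (19+1)| = |3| = 3 ≤ 2√19 ≈ 8.7178 ✓.


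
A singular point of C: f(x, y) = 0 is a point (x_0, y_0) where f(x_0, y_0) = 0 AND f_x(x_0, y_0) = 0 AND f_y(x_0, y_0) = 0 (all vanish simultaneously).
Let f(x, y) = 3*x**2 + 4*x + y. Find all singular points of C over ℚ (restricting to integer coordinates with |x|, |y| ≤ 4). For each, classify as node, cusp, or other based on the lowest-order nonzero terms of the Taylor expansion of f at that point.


No singular points in the scanned grid; C is smooth there.

Compute partial derivatives:
  f_x = 6*x + 4.
  f_y = 1.
f_y = 1 is a nonzero constant, so f_y never vanishes: no point (x, y) can satisfy f = f_x = f_y = 0. In particular no (x, y) ∈ {−4, ..., 4}² is singular; the curve is smooth.


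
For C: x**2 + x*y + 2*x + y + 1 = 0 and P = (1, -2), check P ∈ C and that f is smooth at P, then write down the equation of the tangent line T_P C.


Tangent line at P: 2*x + 2*y + 2 = 0.

Step 1: f(1, -2) = 0, so P lies on C.
Step 2: partial derivatives
  f_x(x, y) = 2*x + y + 2, f_y(x, y) = x + 1.
  f_x(P) = 2, f_y(P) = 2 (gradient nonzero, so P is smooth).
Step 3: tangent line at P: 2·(x − 1) + 2·(y − -2) = 0.
Expanding: 2*x + 2*y + 2 = 0.


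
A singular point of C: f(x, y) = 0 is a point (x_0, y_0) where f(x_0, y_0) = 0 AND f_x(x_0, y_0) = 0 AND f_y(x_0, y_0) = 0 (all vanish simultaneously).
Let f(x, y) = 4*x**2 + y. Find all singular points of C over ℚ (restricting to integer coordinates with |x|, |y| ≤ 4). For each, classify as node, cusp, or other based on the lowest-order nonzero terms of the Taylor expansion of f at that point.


No singular points in the scanned grid; C is smooth there.

Compute partial derivatives:
  f_x = 8*x.
  f_y = 1.
f_y = 1 is a nonzero constant, so f_y never vanishes: no point (x, y) can satisfy f = f_x = f_y = 0. In particular no (x, y) ∈ {−4, ..., 4}² is singular; the curve is smooth.


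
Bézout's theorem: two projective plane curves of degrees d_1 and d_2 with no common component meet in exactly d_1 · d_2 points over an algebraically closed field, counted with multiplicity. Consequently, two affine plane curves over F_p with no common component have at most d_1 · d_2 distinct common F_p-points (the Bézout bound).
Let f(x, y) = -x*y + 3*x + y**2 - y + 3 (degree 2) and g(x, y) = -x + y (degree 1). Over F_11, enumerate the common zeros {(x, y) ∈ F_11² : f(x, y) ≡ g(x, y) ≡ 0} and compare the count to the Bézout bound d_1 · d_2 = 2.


Common zeros: {(4, 4)}; count = 1; Bézout bound = 2.

deg(f) = 2, deg(g) = 1, so Bézout bound = 2.
Scan x ∈ F_11. For each x, list the y ∈ F_11 with f(x, y) ≡ 0 and those with g(x, y) ≡ 0 (mod 11); the common zeros in that column are the intersection.
  x = 0: f ≡ 0 at y ∈ {6}; g ≡ 0 at y ∈ {0}; common: ∅.
  x = 1: f ≡ 0 at y ∈ ∅; g ≡ 0 at y ∈ {1}; common: ∅.
  x = 2: f ≡ 0 at y ∈ ∅; g ≡ 0 at y ∈ {2}; common: ∅.
  x = 3: f ≡ 0 at y ∈ {7, 8}; g ≡ 0 at y ∈ {3}; common: ∅.
  x = 4: f ≡ 0 at y ∈ {1, 4}; g ≡ 0 at y ∈ {4}; common: {4}.
  x = 5: f ≡ 0 at y ∈ ∅; g ≡ 0 at y ∈ {5}; common: ∅.
  x = 6: f ≡ 0 at y ∈ {2, 5}; g ≡ 0 at y ∈ {6}; common: ∅.
  x = 7: f ≡ 0 at y ∈ {9, 10}; g ≡ 0 at y ∈ {7}; common: ∅.
  x = 8: f ≡ 0 at y ∈ ∅; g ≡ 0 at y ∈ {8}; common: ∅.
  x = 9: f ≡ 0 at y ∈ ∅; g ≡ 0 at y ∈ {9}; common: ∅.
  x = 10: f ≡ 0 at y ∈ {0}; g ≡ 0 at y ∈ {10}; common: ∅.
Collecting: common zeros = {(4, 4)}, so the count is 1.
Comparison with the Bézout bound: 1 ≤ 2 = deg(f)·deg(g), as expected for curves with no common component (the affine F_11-count falls short of the bound because intersections may lie at infinity, over extension fields, or carry multiplicity).


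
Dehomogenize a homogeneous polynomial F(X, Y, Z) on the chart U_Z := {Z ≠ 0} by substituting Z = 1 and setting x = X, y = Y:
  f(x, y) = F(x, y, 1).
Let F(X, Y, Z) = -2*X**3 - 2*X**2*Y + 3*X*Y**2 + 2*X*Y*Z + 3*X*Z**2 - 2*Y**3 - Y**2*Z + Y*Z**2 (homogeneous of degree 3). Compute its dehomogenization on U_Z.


f(x, y) = -2*x**3 - 2*x**2*y + 3*x*y**2 + 2*x*y + 3*x - 2*y**3 - y**2 + y

On U_Z we set Z = 1. Each monomial c·X^i·Y^j·Z^k in F becomes c·x^i·y^j·1^k = c·x^i·y^j.
Substituting Z = 1: F(X, Y, 1) = -2*x**3 - 2*x**2*y + 3*x*y**2 + 2*x*y + 3*x - 2*y**3 - y**2 + y.
Note: deg(f) ≤ deg(F) = 3; strict inequality happens when F is divisible by Z (lost terms).


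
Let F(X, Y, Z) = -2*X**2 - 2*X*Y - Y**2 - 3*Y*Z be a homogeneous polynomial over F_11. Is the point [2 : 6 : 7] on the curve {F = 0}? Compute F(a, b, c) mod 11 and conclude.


F(2,6,7) ≡ 4 (mod 11); P is NOT on the curve.

Evaluate F(2, 6, 7) term-by-term (mod 11).
  -2*X**2 ↦ -2·4·1·1 = -8
  -2*X*Y ↦ -2·2·6·1 = -24
  -Y**2 ↦ -1·1·36·1 = -36
  -3*Y*Z ↦ -3·1·6·7 = -126
Sum: F(2, 6, 7) = (-8) + (-24) + (-36) + (-126) = -194.
Reducing mod 11: -194 ≡ 4 (mod 11).
Since F(a, b, c) ≡ 4 ≠ 0 (mod 11), P does NOT lie on the curve.


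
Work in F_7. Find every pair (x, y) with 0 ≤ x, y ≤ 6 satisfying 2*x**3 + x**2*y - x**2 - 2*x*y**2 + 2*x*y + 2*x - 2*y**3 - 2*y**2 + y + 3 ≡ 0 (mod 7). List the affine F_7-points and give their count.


Affine F_7-points: {(0, 1), (1, 6), (2, 5), (4, 5), (5, 0), (6, 3), (6, 5), (6, 6)}; count = 8.

For each of the 49 pairs (x, y) ∈ F_7², evaluate f(x, y) mod 7. Record the zeros.
  x = 0: [0↦3, 1↦0, 2↦2, 3↦4, 4↦1, 5↦2, 6↦2]  zeros at y ∈ {1}
  x = 1: [0↦6, 1↦4, 2↦3, 3↦5, 4↦5, 5↦5, 6↦0]  zeros at y ∈ {6}
  x = 2: [0↦5, 1↦6, 2↦4, 3↦1, 4↦6, 5↦0, 6↦6]  zeros at y ∈ {5}
  x = 3: [0↦5, 1↦4, 2↦3, 3↦4, 4↦2, 5↦6, 6↦4]  zeros at y ∈ ∅
  x = 4: [0↦4, 1↦3, 2↦5, 3↦5, 4↦5, 5↦0, 6↦6]  zeros at y ∈ {5}
  x = 5: [0↦0, 1↦1, 2↦1, 3↦2, 4↦6, 5↦1, 6↦3]  zeros at y ∈ {0}
  x = 6: [0↦5, 1↦3, 2↦3, 3↦0, 4↦3, 5↦0, 6↦0]  zeros at y ∈ {3, 5, 6}
Collecting zeros: affine points = {(0, 1), (1, 6), (2, 5), (4, 5), (5, 0), (6, 3), (6, 5), (6, 6)}.
Total count |C(F_7)_aff| = 8.


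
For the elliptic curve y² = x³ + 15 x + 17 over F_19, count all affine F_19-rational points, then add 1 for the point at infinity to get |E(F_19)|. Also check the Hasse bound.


Affine points = {(0, 6), (0, 13), (2, 6), (2, 13), (6, 0), (7, 3), (7, 16), (9, 8), (9, 11), (12, 5), (12, 14), (14, 8), (14, 11), (15, 8), (15, 11), (17, 6), (17, 13), (18, 1), (18, 18)}; affine count = 19; |E(F_19)| = 20.

Discriminant check: Δ ∝ 4a³ + 27b² = 4·15³ + 27·17² = 4·3375 + 27·289 ≡ 4 (mod 19). Nonzero ⇒ E is nonsingular.
For each x ∈ F_19, compute rhs = x³ + 15·x + 17 mod 19, then count y ∈ F_19 with y² ≡ rhs.
  x = 0: rhs = 17, matching y values: 6, 13 (2 points).
  x = 1: rhs = 14, matching y values: none (0 points).
  x = 2: rhs = 17, matching y values: 6, 13 (2 points).
  x = 3: rhs = 13, matching y values: none (0 points).
  x = 4: rhs = 8, matching y values: none (0 points).
  x = 5: rhs = 8, matching y values: none (0 points).
  x = 6: rhs = 0, matching y values: 0 (1 points).
  x = 7: rhs = 9, matching y values: 3, 16 (2 points).
  x = 8: rhs = 3, matching y values: none (0 points).
  x = 9: rhs = 7, matching y values: 8, 11 (2 points).
  x = 10: rhs = 8, matching y values: none (0 points).
  x = 11: rhs = 12, matching y values: none (0 points).
  x = 12: rhs = 6, matching y values: 5, 14 (2 points).
  x = 13: rhs = 15, matching y values: none (0 points).
  x = 14: rhs = 7, matching y values: 8, 11 (2 points).
  x = 15: rhs = 7, matching y values: 8, 11 (2 points).
  x = 16: rhs = 2, matching y values: none (0 points).
  x = 17: rhs = 17, matching y values: 6, 13 (2 points).
  x = 18: rhs = 1, matching y values: 1, 18 (2 points).
Total affine count: 19.
Full point count |E(F_19)| = 19 + 1 = 20.
Hasse bound: |20 − (19+1)| = |0| = 0 ≤ 2√19 ≈ 8.7178 ✓.


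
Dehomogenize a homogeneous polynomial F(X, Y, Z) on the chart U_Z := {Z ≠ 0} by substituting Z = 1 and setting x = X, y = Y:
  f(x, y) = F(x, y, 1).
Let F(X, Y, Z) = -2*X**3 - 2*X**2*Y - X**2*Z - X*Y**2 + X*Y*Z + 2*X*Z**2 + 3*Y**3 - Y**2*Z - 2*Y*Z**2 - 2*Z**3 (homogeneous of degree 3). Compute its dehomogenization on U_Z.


f(x, y) = -2*x**3 - 2*x**2*y - x**2 - x*y**2 + x*y + 2*x + 3*y**3 - y**2 - 2*y - 2

On U_Z we set Z = 1. Each monomial c·X^i·Y^j·Z^k in F becomes c·x^i·y^j·1^k = c·x^i·y^j.
Substituting Z = 1: F(X, Y, 1) = -2*x**3 - 2*x**2*y - x**2 - x*y**2 + x*y + 2*x + 3*y**3 - y**2 - 2*y - 2.
Note: deg(f) ≤ deg(F) = 3; strict inequality happens when F is divisible by Z (lost terms).


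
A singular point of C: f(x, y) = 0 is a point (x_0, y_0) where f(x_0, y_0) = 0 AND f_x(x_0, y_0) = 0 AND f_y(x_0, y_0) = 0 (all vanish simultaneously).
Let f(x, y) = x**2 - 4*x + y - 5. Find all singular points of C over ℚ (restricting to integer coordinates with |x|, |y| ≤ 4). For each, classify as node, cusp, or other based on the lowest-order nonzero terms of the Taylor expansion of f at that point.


No singular points in the scanned grid; C is smooth there.

Compute partial derivatives:
  f_x = 2*x - 4.
  f_y = 1.
f_y = 1 is a nonzero constant, so f_y never vanishes: no point (x, y) can satisfy f = f_x = f_y = 0. In particular no (x, y) ∈ {−4, ..., 4}² is singular; the curve is smooth.


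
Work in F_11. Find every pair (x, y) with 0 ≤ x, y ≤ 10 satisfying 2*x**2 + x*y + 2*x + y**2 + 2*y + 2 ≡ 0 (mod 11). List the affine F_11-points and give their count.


Affine F_11-points: {(2, 8), (2, 10), (3, 7), (3, 10), (4, 8), (8, 6), (9, 4), (9, 7), (10, 4), (10, 6)}; count = 10.

For each of the 121 pairs (x, y) ∈ F_11², evaluate f(x, y) mod 11. Record the zeros.
  x = 0: [0↦2, 1↦5, 2↦10, 3↦6, 4↦4, 5↦4, 6↦6, 7↦10, 8↦5, 9↦2, 10↦1]  zeros at y ∈ ∅
  x = 1: [0↦6, 1↦10, 2↦5, 3↦2, 4↦1, 5↦2, 6↦5, 7↦10, 8↦6, 9↦4, 10↦4]  zeros at y ∈ ∅
  x = 2: [0↦3, 1↦8, 2↦4, 3↦2, 4↦2, 5↦4, 6↦8, 7↦3, 8↦0, 9↦10, 10↦0]  zeros at y ∈ {8, 10}
  x = 3: [0↦4, 1↦10, 2↦7, 3↦6, 4↦7, 5↦10, 6↦4, 7↦0, 8↦9, 9↦9, 10↦0]  zeros at y ∈ {7, 10}
  x = 4: [0↦9, 1↦5, 2↦3, 3↦3, 4↦5, 5↦9, 6↦4, 7↦1, 8↦0, 9↦1, 10↦4]  zeros at y ∈ {8}
  x = 5: [0↦7, 1↦4, 2↦3, 3↦4, 4↦7, 5↦1, 6↦8, 7↦6, 8↦6, 9↦8, 10↦1]  zeros at y ∈ ∅
  x = 6: [0↦9, 1↦7, 2↦7, 3↦9, 4↦2, 5↦8, 6↦5, 7↦4, 8↦5, 9↦8, 10↦2]  zeros at y ∈ ∅
  x = 7: [0↦4, 1↦3, 2↦4, 3↦7, 4↦1, 5↦8, 6↦6, 7↦6, 8↦8, 9↦1, 10↦7]  zeros at y ∈ ∅
  x = 8: [0↦3, 1↦3, 2↦5, 3↦9, 4↦4, 5↦1, 6↦0, 7↦1, 8↦4, 9↦9, 10↦5]  zeros at y ∈ {6}
  x = 9: [0↦6, 1↦7, 2↦10, 3↦4, 4↦0, 5↦9, 6↦9, 7↦0, 8↦4, 9↦10, 10↦7]  zeros at y ∈ {4, 7}
  x = 10: [0↦2, 1↦4, 2↦8, 3↦3, 4↦0, 5↦10, 6↦0, 7↦3, 8↦8, 9↦4, 10↦2]  zeros at y ∈ {4, 6}
Collecting zeros: affine points = {(2, 8), (2, 10), (3, 7), (3, 10), (4, 8), (8, 6), (9, 4), (9, 7), (10, 4), (10, 6)}.
Total count |C(F_11)_aff| = 10.


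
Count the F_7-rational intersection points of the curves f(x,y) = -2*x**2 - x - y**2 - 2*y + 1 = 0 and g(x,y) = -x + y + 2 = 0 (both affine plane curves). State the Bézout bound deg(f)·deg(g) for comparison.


Common zeros: ∅; count = 0; Bézout bound = 2.

deg(f) = 2, deg(g) = 1, so Bézout bound = 2.
Scan x ∈ F_7. For each x, list the y ∈ F_7 with f(x, y) ≡ 0 and those with g(x, y) ≡ 0 (mod 7); the common zeros in that column are the intersection.
  x = 0: f ≡ 0 at y ∈ {2, 3}; g ≡ 0 at y ∈ {5}; common: ∅.
  x = 1: f ≡ 0 at y ∈ ∅; g ≡ 0 at y ∈ {6}; common: ∅.
  x = 2: f ≡ 0 at y ∈ ∅; g ≡ 0 at y ∈ {0}; common: ∅.
  x = 3: f ≡ 0 at y ∈ {2, 3}; g ≡ 0 at y ∈ {1}; common: ∅.
  x = 4: f ≡ 0 at y ∈ {0, 5}; g ≡ 0 at y ∈ {2}; common: ∅.
  x = 5: f ≡ 0 at y ∈ ∅; g ≡ 0 at y ∈ {3}; common: ∅.
  x = 6: f ≡ 0 at y ∈ {0, 5}; g ≡ 0 at y ∈ {4}; common: ∅.
Collecting: common zeros = ∅, so the count is 0.
Comparison with the Bézout bound: 0 ≤ 2 = deg(f)·deg(g), as expected for curves with no common component (the affine F_7-count falls short of the bound because intersections may lie at infinity, over extension fields, or carry multiplicity).


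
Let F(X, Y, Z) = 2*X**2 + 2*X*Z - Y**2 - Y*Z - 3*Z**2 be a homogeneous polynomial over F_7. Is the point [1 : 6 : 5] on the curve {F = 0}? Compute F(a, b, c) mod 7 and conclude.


F(1,6,5) ≡ 4 (mod 7); P is NOT on the curve.

Evaluate F(1, 6, 5) term-by-term (mod 7).
  2*X**2 ↦ 2·1·1·1 = 2
  2*X*Z ↦ 2·1·1·5 = 10
  -Y**2 ↦ -1·1·36·1 = -36
  -Y*Z ↦ -1·1·6·5 = -30
  -3*Z**2 ↦ -3·1·1·25 = -75
Sum: F(1, 6, 5) = (2) + (10) + (-36) + (-30) + (-75) = -129.
Reducing mod 7: -129 ≡ 4 (mod 7).
Since F(a, b, c) ≡ 4 ≠ 0 (mod 7), P does NOT lie on the curve.


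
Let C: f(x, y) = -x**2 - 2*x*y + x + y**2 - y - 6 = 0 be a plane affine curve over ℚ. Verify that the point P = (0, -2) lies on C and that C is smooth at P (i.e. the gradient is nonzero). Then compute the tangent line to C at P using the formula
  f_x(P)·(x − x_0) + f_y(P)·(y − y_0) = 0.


Tangent line at P: 5*x - 5*y - 10 = 0.

Step 1: f(0, -2) = 0, so P lies on C.
Step 2: partial derivatives
  f_x(x, y) = -2*x - 2*y + 1, f_y(x, y) = -2*x + 2*y - 1.
  f_x(P) = 5, f_y(P) = -5 (gradient nonzero, so P is smooth).
Step 3: tangent line at P: 5·(x − 0) + -5·(y − -2) = 0.
Expanding: 5*x - 5*y - 10 = 0.


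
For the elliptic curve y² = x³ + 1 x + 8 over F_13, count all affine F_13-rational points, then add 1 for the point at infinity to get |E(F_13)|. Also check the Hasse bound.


Affine points = {(1, 6), (1, 7), (3, 5), (3, 8), (6, 3), (6, 10), (10, 2), (10, 11)}; affine count = 8; |E(F_13)| = 9.

Discriminant check: Δ ∝ 4a³ + 27b² = 4·1³ + 27·8² = 4·1 + 27·64 ≡ 3 (mod 13). Nonzero ⇒ E is nonsingular.
For each x ∈ F_13, compute rhs = x³ + 1·x + 8 mod 13, then count y ∈ F_13 with y² ≡ rhs.
  x = 0: rhs = 8, matching y values: none (0 points).
  x = 1: rhs = 10, matching y values: 6, 7 (2 points).
  x = 2: rhs = 5, matching y values: none (0 points).
  x = 3: rhs = 12, matching y values: 5, 8 (2 points).
  x = 4: rhs = 11, matching y values: none (0 points).
  x = 5: rhs = 8, matching y values: none (0 points).
  x = 6: rhs = 9, matching y values: 3, 10 (2 points).
  x = 7: rhs = 7, matching y values: none (0 points).
  x = 8: rhs = 8, matching y values: none (0 points).
  x = 9: rhs = 5, matching y values: none (0 points).
  x = 10: rhs = 4, matching y values: 2, 11 (2 points).
  x = 11: rhs = 11, matching y values: none (0 points).
  x = 12: rhs = 6, matching y values: none (0 points).
Total affine count: 8.
Full point count |E(F_13)| = 8 + 1 = 9.
Hasse bound: |9 − (13+1)| = |-5| = 5 ≤ 2√13 ≈ 7.2111 ✓.


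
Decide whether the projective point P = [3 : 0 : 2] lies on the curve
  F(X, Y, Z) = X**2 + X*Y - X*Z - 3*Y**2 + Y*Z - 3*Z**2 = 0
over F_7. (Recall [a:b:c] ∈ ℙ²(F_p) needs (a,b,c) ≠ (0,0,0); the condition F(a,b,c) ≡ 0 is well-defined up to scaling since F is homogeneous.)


F(3,0,2) ≡ 5 (mod 7); P is NOT on the curve.

Evaluate F(3, 0, 2) term-by-term (mod 7).
  X**2 ↦ 1·9·1·1 = 9
  X*Y ↦ 1·3·0·1 = 0
  -X*Z ↦ -1·3·1·2 = -6
  -3*Y**2 ↦ -3·1·0·1 = 0
  Y*Z ↦ 1·1·0·2 = 0
  -3*Z**2 ↦ -3·1·1·4 = -12
Sum: F(3, 0, 2) = (9) + (0) + (-6) + (0) + (0) + (-12) = -9.
Reducing mod 7: -9 ≡ 5 (mod 7).
Since F(a, b, c) ≡ 5 ≠ 0 (mod 7), P does NOT lie on the curve.


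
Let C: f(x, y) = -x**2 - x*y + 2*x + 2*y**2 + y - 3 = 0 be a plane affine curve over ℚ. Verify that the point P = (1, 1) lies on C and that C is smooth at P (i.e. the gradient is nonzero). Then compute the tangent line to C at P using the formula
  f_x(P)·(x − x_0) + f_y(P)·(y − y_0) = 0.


Tangent line at P: -x + 4*y - 3 = 0.

Step 1: f(1, 1) = 0, so P lies on C.
Step 2: partial derivatives
  f_x(x, y) = -2*x - y + 2, f_y(x, y) = -x + 4*y + 1.
  f_x(P) = -1, f_y(P) = 4 (gradient nonzero, so P is smooth).
Step 3: tangent line at P: -1·(x − 1) + 4·(y − 1) = 0.
Expanding: -x + 4*y - 3 = 0.


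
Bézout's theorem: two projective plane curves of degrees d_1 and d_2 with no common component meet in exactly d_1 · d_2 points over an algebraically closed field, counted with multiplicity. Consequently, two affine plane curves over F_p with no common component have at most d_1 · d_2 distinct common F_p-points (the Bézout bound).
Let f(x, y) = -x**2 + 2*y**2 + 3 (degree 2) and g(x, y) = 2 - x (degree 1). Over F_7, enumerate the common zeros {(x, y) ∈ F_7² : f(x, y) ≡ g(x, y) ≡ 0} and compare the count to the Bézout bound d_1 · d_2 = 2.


Common zeros: {(2, 2), (2, 5)}; count = 2; Bézout bound = 2.

deg(f) = 2, deg(g) = 1, so Bézout bound = 2.
Scan x ∈ F_7. For each x, list the y ∈ F_7 with f(x, y) ≡ 0 and those with g(x, y) ≡ 0 (mod 7); the common zeros in that column are the intersection.
  x = 0: f ≡ 0 at y ∈ {3, 4}; g ≡ 0 at y ∈ ∅; common: ∅.
  x = 1: f ≡ 0 at y ∈ ∅; g ≡ 0 at y ∈ ∅; common: ∅.
  x = 2: f ≡ 0 at y ∈ {2, 5}; g ≡ 0 at y ∈ {0, 1, 2, 3, 4, 5, 6}; common: {2, 5}.
  x = 3: f ≡ 0 at y ∈ ∅; g ≡ 0 at y ∈ ∅; common: ∅.
  x = 4: f ≡ 0 at y ∈ ∅; g ≡ 0 at y ∈ ∅; common: ∅.
  x = 5: f ≡ 0 at y ∈ {2, 5}; g ≡ 0 at y ∈ ∅; common: ∅.
  x = 6: f ≡ 0 at y ∈ ∅; g ≡ 0 at y ∈ ∅; common: ∅.
Collecting: common zeros = {(2, 2), (2, 5)}, so the count is 2.
Comparison with the Bézout bound: 2 ≤ 2 = deg(f)·deg(g), as expected for curves with no common component (the bound is attained).


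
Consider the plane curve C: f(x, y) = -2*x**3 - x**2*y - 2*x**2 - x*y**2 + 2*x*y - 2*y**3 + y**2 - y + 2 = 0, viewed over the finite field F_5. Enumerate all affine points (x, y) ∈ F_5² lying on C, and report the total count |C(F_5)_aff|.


Affine F_5-points: {(0, 1), (1, 4), (2, 4), (3, 0), (4, 4)}; count = 5.

For each of the 25 pairs (x, y) ∈ F_5², evaluate f(x, y) mod 5. Record the zeros.
  x = 0: [0↦2, 1↦0, 2↦3, 3↦4, 4↦1]  zeros at y ∈ {1}
  x = 1: [0↦3, 1↦1, 2↦2, 3↦4, 4↦0]  zeros at y ∈ {4}
  x = 2: [0↦3, 1↦4, 2↦1, 3↦2, 4↦0]  zeros at y ∈ {4}
  x = 3: [0↦0, 1↦2, 2↦3, 3↦1, 4↦4]  zeros at y ∈ {0}
  x = 4: [0↦2, 1↦3, 2↦1, 3↦4, 4↦0]  zeros at y ∈ {4}
Collecting zeros: affine points = {(0, 1), (1, 4), (2, 4), (3, 0), (4, 4)}.
Total count |C(F_5)_aff| = 5.


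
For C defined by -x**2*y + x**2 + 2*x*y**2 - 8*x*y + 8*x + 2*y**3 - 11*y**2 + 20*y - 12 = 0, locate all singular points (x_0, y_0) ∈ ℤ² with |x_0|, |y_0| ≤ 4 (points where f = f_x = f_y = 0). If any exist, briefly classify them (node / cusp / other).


Singular points: {(0, 2)}; classification: node.

Compute partial derivatives:
  f_x = -2*x*y + 2*x + 2*y**2 - 8*y + 8.
  f_y = -x**2 + 4*x*y - 8*x + 6*y**2 - 22*y + 20.
Scan x_0 ∈ {−4, ..., 4}. For each x_0, f_y(x_0, y) is a polynomial in y; find its integer roots y ∈ {−4, ..., 4}, then test f_x and f at those candidates.
  x = -4: f_y(-4, y) = 6*y**2 - 38*y + 36; no integer root y with |y| ≤ 4.
  x = -3: f_y(-3, y) = 6*y**2 - 34*y + 35; no integer root y with |y| ≤ 4.
  x = -2: f_y(-2, y) = 6*y**2 - 30*y + 32; no integer root y with |y| ≤ 4.
  x = -1: f_y(-1, y) = 6*y**2 - 26*y + 27; no integer root y with |y| ≤ 4.
  x = 0: f_y(0, y) = 6*y**2 - 22*y + 20; vanishes at y ∈ {2}. (0, 2): f_x = 0, f = 0 — SINGULAR.
  x = 1: f_y(1, y) = 6*y**2 - 18*y + 11; no integer root y with |y| ≤ 4.
  x = 2: f_y(2, y) = 6*y**2 - 14*y; vanishes at y ∈ {0}. (2, 0): f_x = 12 ≠ 0.
  x = 3: f_y(3, y) = 6*y**2 - 10*y - 13; no integer root y with |y| ≤ 4.
  x = 4: f_y(4, y) = 6*y**2 - 6*y - 28; no integer root y with |y| ≤ 4.
Only singular point on the grid: (0, 2).
Classify: substitute x = 0 + u, y = 2 + v and expand: f = -u**2*v - u**2 + 2*u*v**2 + 2*v**3 + v**2.
No constant or linear terms (consistent with a singular point). Quadratic part: -u**2 + v**2. Cubic part: -u**2*v + 2*u*v**2 + 2*v**3.
The quadratic part v**2 - u**2 = (v − u)(v + u) splits into two distinct linear factors, so there are two distinct tangent lines y − 2 = ±(x − 0) — this is a node (ordinary double point).
Classification: node.


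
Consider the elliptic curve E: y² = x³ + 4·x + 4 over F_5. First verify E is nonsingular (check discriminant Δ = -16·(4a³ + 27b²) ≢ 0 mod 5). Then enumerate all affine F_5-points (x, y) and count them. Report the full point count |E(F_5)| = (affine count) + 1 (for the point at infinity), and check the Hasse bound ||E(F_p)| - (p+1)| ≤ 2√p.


Affine points = {(0, 2), (0, 3), (1, 2), (1, 3), (2, 0), (4, 2), (4, 3)}; affine count = 7; |E(F_5)| = 8.

Discriminant check: Δ ∝ 4a³ + 27b² = 4·4³ + 27·4² = 4·64 + 27·16 ≡ 3 (mod 5). Nonzero ⇒ E is nonsingular.
For each x ∈ F_5, compute rhs = x³ + 4·x + 4 mod 5, then count y ∈ F_5 with y² ≡ rhs.
  x = 0: rhs = 4, matching y values: 2, 3 (2 points).
  x = 1: rhs = 4, matching y values: 2, 3 (2 points).
  x = 2: rhs = 0, matching y values: 0 (1 points).
  x = 3: rhs = 3, matching y values: none (0 points).
  x = 4: rhs = 4, matching y values: 2, 3 (2 points).
Total affine count: 7.
Full point count |E(F_5)| = 7 + 1 = 8.
Hasse bound: |8 − (5+1)| = |2| = 2 ≤ 2√5 ≈ 4.4721 ✓.


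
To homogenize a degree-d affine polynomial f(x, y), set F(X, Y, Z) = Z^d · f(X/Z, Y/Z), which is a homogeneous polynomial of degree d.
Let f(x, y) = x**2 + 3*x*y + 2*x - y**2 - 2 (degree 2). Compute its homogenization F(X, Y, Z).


F(X, Y, Z) = X**2 + 3*X*Y + 2*X*Z - Y**2 - 2*Z**2

deg(f) = 2.
Substitute x = X/Z, y = Y/Z into f, then multiply by Z^2.
  monomial 1·x^2·y^0 ↦ 1·X^2·Y^0·Z^0.
  monomial 3·x^1·y^1 ↦ 3·X^1·Y^1·Z^0.
  monomial 2·x^1·y^0 ↦ 2·X^1·Y^0·Z^1.
  monomial -1·x^0·y^2 ↦ -1·X^0·Y^2·Z^0.
  monomial -2·x^0·y^0 ↦ -2·X^0·Y^0·Z^2.
Collecting: F(X, Y, Z) = X**2 + 3*X*Y + 2*X*Z - Y**2 - 2*Z**2.


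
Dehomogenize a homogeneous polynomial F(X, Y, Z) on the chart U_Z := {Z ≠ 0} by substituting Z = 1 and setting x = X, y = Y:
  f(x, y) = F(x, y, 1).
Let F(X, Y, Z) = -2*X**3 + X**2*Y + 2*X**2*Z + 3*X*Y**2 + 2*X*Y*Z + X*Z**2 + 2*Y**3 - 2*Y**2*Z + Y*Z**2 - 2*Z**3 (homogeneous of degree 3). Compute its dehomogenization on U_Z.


f(x, y) = -2*x**3 + x**2*y + 2*x**2 + 3*x*y**2 + 2*x*y + x + 2*y**3 - 2*y**2 + y - 2

On U_Z we set Z = 1. Each monomial c·X^i·Y^j·Z^k in F becomes c·x^i·y^j·1^k = c·x^i·y^j.
Substituting Z = 1: F(X, Y, 1) = -2*x**3 + x**2*y + 2*x**2 + 3*x*y**2 + 2*x*y + x + 2*y**3 - 2*y**2 + y - 2.
Note: deg(f) ≤ deg(F) = 3; strict inequality happens when F is divisible by Z (lost terms).


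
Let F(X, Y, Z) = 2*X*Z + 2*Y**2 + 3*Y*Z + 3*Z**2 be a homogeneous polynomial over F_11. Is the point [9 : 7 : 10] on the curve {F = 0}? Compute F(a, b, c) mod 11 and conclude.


F(9,7,10) ≡ 7 (mod 11); P is NOT on the curve.

Evaluate F(9, 7, 10) term-by-term (mod 11).
  2*X*Z ↦ 2·9·1·10 = 180
  2*Y**2 ↦ 2·1·49·1 = 98
  3*Y*Z ↦ 3·1·7·10 = 210
  3*Z**2 ↦ 3·1·1·100 = 300
Sum: F(9, 7, 10) = (180) + (98) + (210) + (300) = 788.
Reducing mod 11: 788 ≡ 7 (mod 11).
Since F(a, b, c) ≡ 7 ≠ 0 (mod 11), P does NOT lie on the curve.


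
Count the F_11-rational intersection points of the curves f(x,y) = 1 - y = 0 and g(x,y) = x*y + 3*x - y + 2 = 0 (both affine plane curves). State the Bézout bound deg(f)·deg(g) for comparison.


Common zeros: {(8, 1)}; count = 1; Bézout bound = 2.

deg(f) = 1, deg(g) = 2, so Bézout bound = 2.
Scan x ∈ F_11. For each x, list the y ∈ F_11 with f(x, y) ≡ 0 and those with g(x, y) ≡ 0 (mod 11); the common zeros in that column are the intersection.
  x = 0: f ≡ 0 at y ∈ {1}; g ≡ 0 at y ∈ {2}; common: ∅.
  x = 1: f ≡ 0 at y ∈ {1}; g ≡ 0 at y ∈ ∅; common: ∅.
  x = 2: f ≡ 0 at y ∈ {1}; g ≡ 0 at y ∈ {3}; common: ∅.
  x = 3: f ≡ 0 at y ∈ {1}; g ≡ 0 at y ∈ {0}; common: ∅.
  x = 4: f ≡ 0 at y ∈ {1}; g ≡ 0 at y ∈ {10}; common: ∅.
  x = 5: f ≡ 0 at y ∈ {1}; g ≡ 0 at y ∈ {4}; common: ∅.
  x = 6: f ≡ 0 at y ∈ {1}; g ≡ 0 at y ∈ {7}; common: ∅.
  x = 7: f ≡ 0 at y ∈ {1}; g ≡ 0 at y ∈ {9}; common: ∅.
  x = 8: f ≡ 0 at y ∈ {1}; g ≡ 0 at y ∈ {1}; common: {1}.
  x = 9: f ≡ 0 at y ∈ {1}; g ≡ 0 at y ∈ {6}; common: ∅.
  x = 10: f ≡ 0 at y ∈ {1}; g ≡ 0 at y ∈ {5}; common: ∅.
Collecting: common zeros = {(8, 1)}, so the count is 1.
Comparison with the Bézout bound: 1 ≤ 2 = deg(f)·deg(g), as expected for curves with no common component (the affine F_11-count falls short of the bound because intersections may lie at infinity, over extension fields, or carry multiplicity).


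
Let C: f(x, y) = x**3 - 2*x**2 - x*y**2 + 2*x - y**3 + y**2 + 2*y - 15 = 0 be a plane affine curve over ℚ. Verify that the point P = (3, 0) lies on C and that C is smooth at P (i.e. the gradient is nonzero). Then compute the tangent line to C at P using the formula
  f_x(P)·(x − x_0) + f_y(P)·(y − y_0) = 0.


Tangent line at P: 17*x + 2*y - 51 = 0.

Step 1: f(3, 0) = 0, so P lies on C.
Step 2: partial derivatives
  f_x(x, y) = 3*x**2 - 4*x - y**2 + 2, f_y(x, y) = -2*x*y - 3*y**2 + 2*y + 2.
  f_x(P) = 17, f_y(P) = 2 (gradient nonzero, so P is smooth).
Step 3: tangent line at P: 17·(x − 3) + 2·(y − 0) = 0.
Expanding: 17*x + 2*y - 51 = 0.


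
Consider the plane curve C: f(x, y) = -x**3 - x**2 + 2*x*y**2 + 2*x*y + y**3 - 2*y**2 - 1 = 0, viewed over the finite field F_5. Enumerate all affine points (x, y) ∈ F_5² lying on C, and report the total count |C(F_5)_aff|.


Affine F_5-points: {(1, 1), (1, 3), (3, 4)}; count = 3.

For each of the 25 pairs (x, y) ∈ F_5², evaluate f(x, y) mod 5. Record the zeros.
  x = 0: [0↦4, 1↦3, 2↦4, 3↦3, 4↦1]  zeros at y ∈ ∅
  x = 1: [0↦2, 1↦0, 2↦4, 3↦0, 4↦4]  zeros at y ∈ {1, 3}
  x = 2: [0↦2, 1↦4, 2↦1, 3↦4, 4↦4]  zeros at y ∈ ∅
  x = 3: [0↦3, 1↦4, 2↦4, 3↦4, 4↦0]  zeros at y ∈ {4}
  x = 4: [0↦4, 1↦4, 2↦2, 3↦4, 4↦1]  zeros at y ∈ ∅
Collecting zeros: affine points = {(1, 1), (1, 3), (3, 4)}.
Total count |C(F_5)_aff| = 3.


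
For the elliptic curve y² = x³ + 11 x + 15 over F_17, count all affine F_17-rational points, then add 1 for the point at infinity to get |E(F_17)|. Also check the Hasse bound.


Affine points = {(0, 7), (0, 10), (4, 2), (4, 15), (5, 5), (5, 12), (6, 5), (6, 12), (13, 3), (13, 14), (15, 6), (15, 11)}; affine count = 12; |E(F_17)| = 13.

Discriminant check: Δ ∝ 4a³ + 27b² = 4·11³ + 27·15² = 4·1331 + 27·225 ≡ 9 (mod 17). Nonzero ⇒ E is nonsingular.
For each x ∈ F_17, compute rhs = x³ + 11·x + 15 mod 17, then count y ∈ F_17 with y² ≡ rhs.
  x = 0: rhs = 15, matching y values: 7, 10 (2 points).
  x = 1: rhs = 10, matching y values: none (0 points).
  x = 2: rhs = 11, matching y values: none (0 points).
  x = 3: rhs = 7, matching y values: none (0 points).
  x = 4: rhs = 4, matching y values: 2, 15 (2 points).
  x = 5: rhs = 8, matching y values: 5, 12 (2 points).
  x = 6: rhs = 8, matching y values: 5, 12 (2 points).
  x = 7: rhs = 10, matching y values: none (0 points).
  x = 8: rhs = 3, matching y values: none (0 points).
  x = 9: rhs = 10, matching y values: none (0 points).
  x = 10: rhs = 3, matching y values: none (0 points).
  x = 11: rhs = 5, matching y values: none (0 points).
  x = 12: rhs = 5, matching y values: none (0 points).
  x = 13: rhs = 9, matching y values: 3, 14 (2 points).
  x = 14: rhs = 6, matching y values: none (0 points).
  x = 15: rhs = 2, matching y values: 6, 11 (2 points).
  x = 16: rhs = 3, matching y values: none (0 points).
Total affine count: 12.
Full point count |E(F_17)| = 12 + 1 = 13.
Hasse bound: |13 − (17+1)| = |-5| = 5 ≤ 2√17 ≈ 8.2462 ✓.
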